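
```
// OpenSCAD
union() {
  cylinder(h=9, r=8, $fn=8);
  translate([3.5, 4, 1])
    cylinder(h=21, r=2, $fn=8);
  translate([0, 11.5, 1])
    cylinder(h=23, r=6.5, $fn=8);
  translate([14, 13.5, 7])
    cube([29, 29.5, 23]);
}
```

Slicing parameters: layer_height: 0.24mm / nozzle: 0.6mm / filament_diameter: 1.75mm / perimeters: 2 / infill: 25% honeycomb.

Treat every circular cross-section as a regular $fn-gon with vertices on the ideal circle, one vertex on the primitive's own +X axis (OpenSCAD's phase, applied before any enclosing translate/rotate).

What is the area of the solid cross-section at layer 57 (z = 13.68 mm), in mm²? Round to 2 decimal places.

At z = 13.68 mm: the cylinder does not reach this height (z outside [0, 9]); the r=2 cylinder at (3.5, 4) contributes a regular 8-gon of circumradius 2 (area = (8/2)·2.000²·sin(360°/8) = 11.31 mm²); the r=6.5 cylinder at (0, 11.5) contributes a regular 8-gon of circumradius 6.5 (area = (8/2)·6.500²·sin(360°/8) = 119.50 mm²); the cube at (14, 13.5) is present — its section is the full 29×29.5 rectangle (area 855.50 mm²); Taking the union: the 3 present regions are separate (no shared area or edge), so areas and boundary lengths simply add and each stays a separate island — area = 986.31 mm². Overall, the cross-section has 3 separate islands. Net area = 986.31 mm².

986.31 mm²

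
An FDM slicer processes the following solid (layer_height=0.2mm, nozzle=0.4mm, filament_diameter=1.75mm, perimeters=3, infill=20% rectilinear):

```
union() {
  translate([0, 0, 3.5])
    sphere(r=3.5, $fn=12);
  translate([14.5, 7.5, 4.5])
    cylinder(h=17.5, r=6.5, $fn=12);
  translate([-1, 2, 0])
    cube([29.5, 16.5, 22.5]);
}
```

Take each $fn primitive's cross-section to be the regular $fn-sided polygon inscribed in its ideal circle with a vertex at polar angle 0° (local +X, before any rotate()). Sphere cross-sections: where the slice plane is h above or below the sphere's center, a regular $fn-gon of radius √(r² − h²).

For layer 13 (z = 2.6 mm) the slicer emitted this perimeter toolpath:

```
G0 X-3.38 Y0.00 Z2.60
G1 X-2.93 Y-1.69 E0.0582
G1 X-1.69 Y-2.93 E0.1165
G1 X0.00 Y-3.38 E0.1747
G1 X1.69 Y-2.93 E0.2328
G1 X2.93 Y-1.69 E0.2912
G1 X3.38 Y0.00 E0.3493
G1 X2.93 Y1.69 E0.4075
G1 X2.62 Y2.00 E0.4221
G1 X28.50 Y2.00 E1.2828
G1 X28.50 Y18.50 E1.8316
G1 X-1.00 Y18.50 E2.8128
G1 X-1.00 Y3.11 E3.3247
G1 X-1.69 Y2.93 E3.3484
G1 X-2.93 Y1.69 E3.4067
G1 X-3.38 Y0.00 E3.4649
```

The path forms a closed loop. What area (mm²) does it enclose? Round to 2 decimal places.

517.42 mm²

Apply the shoelace formula to the sequence of (X, Y) vertices; enclosed area = 517.42 mm².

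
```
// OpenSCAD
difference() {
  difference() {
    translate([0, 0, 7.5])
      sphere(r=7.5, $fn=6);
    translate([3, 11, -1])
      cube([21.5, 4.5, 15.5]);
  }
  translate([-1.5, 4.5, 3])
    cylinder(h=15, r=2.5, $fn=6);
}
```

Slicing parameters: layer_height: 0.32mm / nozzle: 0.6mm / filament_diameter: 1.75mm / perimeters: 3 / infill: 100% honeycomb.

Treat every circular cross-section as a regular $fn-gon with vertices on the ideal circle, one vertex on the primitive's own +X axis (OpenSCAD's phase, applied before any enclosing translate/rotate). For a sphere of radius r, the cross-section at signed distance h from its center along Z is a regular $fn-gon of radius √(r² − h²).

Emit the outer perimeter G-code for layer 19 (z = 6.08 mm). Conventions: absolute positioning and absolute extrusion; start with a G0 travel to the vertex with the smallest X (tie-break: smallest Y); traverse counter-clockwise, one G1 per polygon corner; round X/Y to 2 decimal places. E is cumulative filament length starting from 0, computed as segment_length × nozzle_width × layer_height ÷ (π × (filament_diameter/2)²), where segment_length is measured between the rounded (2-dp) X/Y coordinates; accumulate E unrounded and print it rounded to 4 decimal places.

G0 X-7.36 Y0.00 Z6.08
G1 X-3.68 Y-6.38 E0.5879
G1 X3.68 Y-6.38 E1.1754
G1 X7.36 Y0.00 E1.7634
G1 X3.68 Y6.38 E2.3513
G1 X-0.08 Y6.38 E2.6514
G1 X1.00 Y4.50 E2.8245
G1 X-0.25 Y2.33 E3.0244
G1 X-2.75 Y2.33 E3.2240
G1 X-4.00 Y4.50 E3.4239
G1 X-2.92 Y6.38 E3.5969
G1 X-3.68 Y6.38 E3.6576
G1 X-7.36 Y0.00 E4.2455

At z = 6.08 mm: the r=7.5 sphere slices to a regular 6-gon of circumradius 7.364 (√(r²−h²) with h=1.42 from center); the cube at (3, 11) is present — its section is the full 21.5×4.5 rectangle; Subtracting the remaining from the first: starting from the r=7.5 sphere, the 21.5×4.5 cube at (3, 11) misses the remaining region (no effect) — 1 connected region; the r=2.5 cylinder at (-1.5, 4.5) gives a regular 6-gon of circumradius 2.5 (constant along its height); Subtracting the remaining from the first: starting from the result so far, the r=2.5 cylinder at (-1.5, 4.5) partially overlaps it — only the 15.47 mm² overlap (of its 16.24 mm²) is removed, clipping the outline — 1 connected region. The outline is a single polygon with 12 vertices. Extrusion per mm of travel: 0.6 × 0.32 / (π × 0.875²) = 0.079824. Accumulating E over each segment gives final E = 4.2455.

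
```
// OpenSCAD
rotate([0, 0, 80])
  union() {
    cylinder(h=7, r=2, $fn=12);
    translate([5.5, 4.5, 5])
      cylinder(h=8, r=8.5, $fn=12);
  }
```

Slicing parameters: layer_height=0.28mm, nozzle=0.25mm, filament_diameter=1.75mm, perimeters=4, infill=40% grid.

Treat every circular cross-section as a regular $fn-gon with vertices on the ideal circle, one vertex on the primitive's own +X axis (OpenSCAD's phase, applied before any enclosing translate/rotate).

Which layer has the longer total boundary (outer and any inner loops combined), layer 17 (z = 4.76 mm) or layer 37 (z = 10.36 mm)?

Layer 17 (z = 4.76): the r=2 cylinder contributes a regular 12-gon of circumradius 2 (perimeter = 2·12·2.000·sin(180°/12) = 12.42 mm); the cylinder at (5.5, 4.5) is not intersected at this z (z outside [5, 13]); Combining (union): only the r=2 cylinder is present, so the union is just that shape — boundary = 12.42 mm; (whole slice rotated 80° about Z — lengths, areas and connectivity unchanged). So its perimeter = 12.42 mm. Layer 37 (z = 10.36): the cylinder does not reach this height (z outside [0, 7]); the cylinder at (5.5, 4.5): section is a regular 12-gon, circumradius r=8.5 (perimeter = 2·12·8.500·sin(180°/12) = 52.80 mm); Merging all regions: only the r=8.5 cylinder at (5.5, 4.5) is present, so the union is just that shape — boundary = 52.80 mm; (whole slice rotated 80° about Z — lengths, areas and connectivity unchanged). So its perimeter = 52.80 mm. Layer 37 is larger (52.80 vs 12.42 mm).

layer 37 (z = 10.36 mm)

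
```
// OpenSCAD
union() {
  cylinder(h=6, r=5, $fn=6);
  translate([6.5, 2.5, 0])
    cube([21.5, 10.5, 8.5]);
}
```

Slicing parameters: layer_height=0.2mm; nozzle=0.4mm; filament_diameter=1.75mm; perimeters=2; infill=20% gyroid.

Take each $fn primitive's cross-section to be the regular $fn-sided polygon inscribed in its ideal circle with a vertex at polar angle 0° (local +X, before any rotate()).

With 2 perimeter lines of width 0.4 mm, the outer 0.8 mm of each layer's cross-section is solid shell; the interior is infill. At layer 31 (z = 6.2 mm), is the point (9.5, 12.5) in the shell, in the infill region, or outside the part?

shell

At z = 6.2 mm: the cylinder is not intersected at this z (z outside [0, 6]); the 21.5×10.5 cube at (6.5, 2.5) contributes its full rectangle; Taking the union: only the 21.5×10.5 cube at (6.5, 2.5) is present, so the union is just that shape — 1 connected region. Overall, the cross-section is a single solid region. The nearest boundary edge runs (28.00, 13.00)→(6.50, 13.00); distance from the point to it = 0.50 mm. The point is inside the cross-section, 0.50 mm from the nearest boundary — within the 0.8 mm shell band (2 × 0.4).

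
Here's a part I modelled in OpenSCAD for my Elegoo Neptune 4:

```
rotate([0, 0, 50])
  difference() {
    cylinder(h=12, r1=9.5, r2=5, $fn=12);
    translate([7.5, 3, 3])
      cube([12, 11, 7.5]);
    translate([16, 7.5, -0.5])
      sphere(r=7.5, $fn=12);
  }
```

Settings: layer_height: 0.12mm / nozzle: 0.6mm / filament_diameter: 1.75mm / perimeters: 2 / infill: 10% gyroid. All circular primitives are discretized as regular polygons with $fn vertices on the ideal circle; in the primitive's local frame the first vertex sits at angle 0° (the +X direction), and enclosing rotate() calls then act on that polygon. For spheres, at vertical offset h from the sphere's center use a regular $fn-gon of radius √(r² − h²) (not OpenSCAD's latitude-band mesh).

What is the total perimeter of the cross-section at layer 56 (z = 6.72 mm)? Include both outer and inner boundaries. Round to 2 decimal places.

At z = 6.72 mm: the cone (r1=9.5→r2=5) has section circumradius 6.980 here — a regular 12-gon (perimeter = 2·12·6.980·sin(180°/12) = 43.36 mm); the cube at (7.5, 3) is present — its section is the full 12×11 rectangle (perimeter 46.00 mm); the r=7.5 sphere at (16, 7.5) slices to a regular 12-gon of circumradius 2.030 (√(r²−h²) with h=7.22 from center) (perimeter = 2·12·2.030·sin(180°/12) = 12.61 mm); Taking the first minus the rest: starting from the cone, the 12×11 cube at (7.5, 3) misses the remaining region (no effect); the r=7.5 sphere at (16, 7.5) misses the remaining region (no effect) — boundary = 43.36 mm; (rotated 50° about Z; rotation is an isometry so areas/perimeters/island counts are preserved). Overall, the cross-section is a single solid region. Total boundary length (outer) = 43.36 mm.

43.36 mm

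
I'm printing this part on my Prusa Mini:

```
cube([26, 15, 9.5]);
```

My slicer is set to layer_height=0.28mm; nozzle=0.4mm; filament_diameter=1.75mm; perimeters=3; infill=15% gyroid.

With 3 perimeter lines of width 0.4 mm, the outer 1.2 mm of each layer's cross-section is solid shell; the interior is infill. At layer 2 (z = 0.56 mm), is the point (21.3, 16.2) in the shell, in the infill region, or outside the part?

At z = 0.56 mm: the cube is present — its section is the full 26×15 rectangle. Overall, the cross-section is a single solid region. The nearest boundary edge runs (26.00, 15.00)→(0.00, 15.00); distance from the point to it = 1.20 mm. The point is not inside any of the regions above, so it lies outside the cross-section (1.20 mm from the nearest boundary).

outside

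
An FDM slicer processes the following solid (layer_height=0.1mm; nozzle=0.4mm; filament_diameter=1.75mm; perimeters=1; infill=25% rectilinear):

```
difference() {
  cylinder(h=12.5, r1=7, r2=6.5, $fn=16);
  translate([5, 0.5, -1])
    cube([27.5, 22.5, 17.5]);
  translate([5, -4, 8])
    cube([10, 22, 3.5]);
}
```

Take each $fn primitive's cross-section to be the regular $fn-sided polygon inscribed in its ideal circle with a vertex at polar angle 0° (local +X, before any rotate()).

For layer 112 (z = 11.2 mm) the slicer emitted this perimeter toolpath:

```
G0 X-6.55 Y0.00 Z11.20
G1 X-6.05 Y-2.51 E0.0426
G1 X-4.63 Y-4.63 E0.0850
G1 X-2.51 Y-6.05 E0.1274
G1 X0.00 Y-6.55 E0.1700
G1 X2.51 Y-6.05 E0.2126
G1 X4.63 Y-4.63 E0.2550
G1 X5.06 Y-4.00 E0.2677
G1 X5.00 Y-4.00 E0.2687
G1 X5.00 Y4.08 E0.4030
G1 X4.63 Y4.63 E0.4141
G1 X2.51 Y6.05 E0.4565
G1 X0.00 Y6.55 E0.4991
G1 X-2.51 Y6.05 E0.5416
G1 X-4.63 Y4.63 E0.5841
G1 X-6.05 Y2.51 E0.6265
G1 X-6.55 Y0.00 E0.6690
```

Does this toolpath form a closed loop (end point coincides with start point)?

Start point (G0): (-6.55, 0.00). End point (last G1): the path returns to the start — closed.

yes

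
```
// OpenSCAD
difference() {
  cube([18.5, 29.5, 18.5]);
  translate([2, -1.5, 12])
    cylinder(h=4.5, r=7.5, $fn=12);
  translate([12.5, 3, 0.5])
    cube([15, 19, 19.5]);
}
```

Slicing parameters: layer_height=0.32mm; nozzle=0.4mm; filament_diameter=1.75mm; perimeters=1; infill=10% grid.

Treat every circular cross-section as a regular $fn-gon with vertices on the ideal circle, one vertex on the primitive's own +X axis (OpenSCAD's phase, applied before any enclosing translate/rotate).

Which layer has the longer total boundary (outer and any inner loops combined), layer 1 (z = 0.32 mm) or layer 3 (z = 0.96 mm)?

layer 3 (z = 0.96 mm)

Layer 1 (z = 0.32): the 18.5×29.5 cube contributes its full rectangle (perimeter 96.00 mm); the cylinder at (2, -1.5) is absent (z outside [12, 16.5]); the cube at (12.5, 3) is not intersected at this z (z outside [0.5, 20]); After the difference (first − rest): none of the subtracted shapes is present at this height, so the 18.5×29.5 cube is unchanged — boundary = 96.00 mm. So its perimeter = 96.00 mm. Layer 3 (z = 0.96): the 18.5×29.5 cube contributes its full rectangle (perimeter 96.00 mm); the cylinder at (2, -1.5) is not intersected at this z (z outside [12, 16.5]); the 15×19 cube at (12.5, 3) contributes its full rectangle (perimeter 68.00 mm); After the difference (first − rest): starting from the 18.5×29.5 cube, the 15×19 cube at (12.5, 3) partially overlaps it — only the 114.00 mm² overlap (of its 285.00 mm²) is removed, clipping the outline — boundary = 108.00 mm. So its perimeter = 108.00 mm. Layer 3 is larger (108.00 vs 96.00 mm).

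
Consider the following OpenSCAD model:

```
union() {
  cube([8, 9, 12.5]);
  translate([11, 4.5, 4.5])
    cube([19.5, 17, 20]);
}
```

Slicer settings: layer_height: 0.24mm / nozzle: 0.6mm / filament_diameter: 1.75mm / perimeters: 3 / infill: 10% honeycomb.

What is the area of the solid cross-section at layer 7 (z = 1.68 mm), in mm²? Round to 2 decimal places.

At z = 1.68 mm: the 8×9 cube contributes its full rectangle (area 72.00 mm²); the cube at (11, 4.5) does not reach this height (z outside [4.5, 24.5]); Taking the union: only the 8×9 cube is present, so the union is just that shape — area = 72.00 mm². Overall, the cross-section is a single solid region. Net area = 72.00 mm².

72.00 mm²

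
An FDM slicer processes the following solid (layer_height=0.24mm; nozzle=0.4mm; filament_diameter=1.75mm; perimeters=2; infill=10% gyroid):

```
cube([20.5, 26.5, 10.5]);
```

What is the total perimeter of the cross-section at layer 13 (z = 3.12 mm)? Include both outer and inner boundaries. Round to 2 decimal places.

94.00 mm

At z = 3.12 mm: the cube (footprint 20.5×26.5) is included at this height (perimeter 94.00 mm). Overall, the cross-section is a single solid region. Total boundary length (outer) = 94.00 mm.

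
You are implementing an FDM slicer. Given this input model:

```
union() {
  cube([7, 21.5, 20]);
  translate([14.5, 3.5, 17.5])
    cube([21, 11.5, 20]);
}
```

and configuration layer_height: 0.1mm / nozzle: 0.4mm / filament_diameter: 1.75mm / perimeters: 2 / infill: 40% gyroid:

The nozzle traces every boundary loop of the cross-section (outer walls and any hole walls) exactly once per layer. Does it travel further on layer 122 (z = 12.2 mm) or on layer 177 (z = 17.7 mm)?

Layer 122 (z = 12.2): the cube is present — its section is the full 7×21.5 rectangle (perimeter 57.00 mm); the cube at (14.5, 3.5) is absent (z outside [17.5, 37.5]); Merging all regions: only the 7×21.5 cube is present, so the union is just that shape — boundary = 57.00 mm. So its perimeter = 57.00 mm. Layer 177 (z = 17.7): the cube is present — its section is the full 7×21.5 rectangle (perimeter 57.00 mm); the 21×11.5 cube at (14.5, 3.5) contributes its full rectangle (perimeter 65.00 mm); Merging all regions: the 2 present regions are separate (no shared area or edge), so areas and boundary lengths simply add and each stays a separate island — boundary = 122.00 mm. So its perimeter = 122.00 mm. Layer 177 is larger (122.00 vs 57.00 mm).

layer 177 (z = 17.7 mm)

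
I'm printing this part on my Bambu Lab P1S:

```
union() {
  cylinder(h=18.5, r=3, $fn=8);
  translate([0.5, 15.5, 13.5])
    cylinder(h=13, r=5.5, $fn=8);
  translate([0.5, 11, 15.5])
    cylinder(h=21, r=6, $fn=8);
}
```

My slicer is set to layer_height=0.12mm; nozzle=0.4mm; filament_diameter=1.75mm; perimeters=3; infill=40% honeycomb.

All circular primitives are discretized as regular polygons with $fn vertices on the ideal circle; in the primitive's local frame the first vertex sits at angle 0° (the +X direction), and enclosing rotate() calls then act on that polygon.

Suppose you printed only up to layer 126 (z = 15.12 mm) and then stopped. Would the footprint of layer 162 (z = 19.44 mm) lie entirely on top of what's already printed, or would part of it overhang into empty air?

part overhangs

Compare the two slices. At z = 15.12: the r=3 cylinder contributes a regular 8-gon of circumradius 3 (area = (8/2)·3.000²·sin(360°/8) = 25.46 mm²); the cylinder at (0.5, 15.5): section is a regular 8-gon, circumradius r=5.5 (area = (8/2)·5.500²·sin(360°/8) = 85.56 mm²); the cylinder at (0.5, 11) does not reach this height (z outside [15.5, 36.5]); Combining (union): the 2 present regions are separate (no shared area or edge), so areas and boundary lengths simply add and each stays a separate island — area = 111.02 mm². At z = 19.44: the cylinder is absent (z outside [0, 18.5]); the r=5.5 cylinder at (0.5, 15.5) gives a regular 8-gon of circumradius 5.5 (constant along its height) (area = (8/2)·5.500²·sin(360°/8) = 85.56 mm²); the r=6 cylinder at (0.5, 11) gives a regular 8-gon of circumradius 6 (constant along its height) (area = (8/2)·6.000²·sin(360°/8) = 101.82 mm²); Taking the union: the regions partially overlap — summed areas 187.38 mm² minus the doubly-counted overlap 45.83 mm² gives 141.55 mm² — area = 141.55 mm². Checking containment: at z = 19.44 the cross-section extends beyond the z = 15.12 cross-section by about 55.99 mm².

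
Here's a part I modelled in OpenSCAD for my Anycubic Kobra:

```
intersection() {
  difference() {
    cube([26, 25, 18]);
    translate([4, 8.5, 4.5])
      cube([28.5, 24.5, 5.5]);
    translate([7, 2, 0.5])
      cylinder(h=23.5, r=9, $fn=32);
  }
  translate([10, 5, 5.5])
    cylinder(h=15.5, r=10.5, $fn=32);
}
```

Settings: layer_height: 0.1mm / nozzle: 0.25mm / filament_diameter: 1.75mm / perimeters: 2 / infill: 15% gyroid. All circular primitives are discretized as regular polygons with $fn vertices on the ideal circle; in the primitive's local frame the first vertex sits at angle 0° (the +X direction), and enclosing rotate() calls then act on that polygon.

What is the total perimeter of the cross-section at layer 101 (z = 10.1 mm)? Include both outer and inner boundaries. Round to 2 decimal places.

At z = 10.1 mm: the cube (footprint 26×25) is included at this height (perimeter 102.00 mm); the cube at (4, 8.5) is absent (z outside [4.5, 10]); the r=9 cylinder at (7, 2) contributes a regular 32-gon of circumradius 9 (perimeter = 2·32·9.000·sin(180°/32) = 56.46 mm); Taking the first minus the rest: starting from the 26×25 cube, the r=9 cylinder at (7, 2) partially overlaps it — only the 150.66 mm² overlap (of its 252.84 mm²) is removed, clipping the outline — boundary = 102.85 mm; the r=10.5 cylinder at (10, 5) gives a regular 32-gon of circumradius 10.5 (constant along its height) (perimeter = 2·32·10.500·sin(180°/32) = 65.87 mm); After intersecting: the r=10.5 cylinder at (10, 5) partially overlaps that combined region; clipping to the common part keeps 120.71 mm² — boundary = 63.14 mm. Overall, the cross-section is a single solid region. Total boundary length (outer) = 63.14 mm.

63.14 mm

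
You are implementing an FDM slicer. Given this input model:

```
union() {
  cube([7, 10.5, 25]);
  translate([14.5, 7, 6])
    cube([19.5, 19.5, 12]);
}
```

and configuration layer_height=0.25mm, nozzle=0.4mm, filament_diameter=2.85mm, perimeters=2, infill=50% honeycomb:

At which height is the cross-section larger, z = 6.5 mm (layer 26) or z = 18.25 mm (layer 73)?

layer 26 (z = 6.5 mm)

Layer 26 (z = 6.5): the cube is present — its section is the full 7×10.5 rectangle (area 73.50 mm²); the 19.5×19.5 cube at (14.5, 7) contributes its full rectangle (area 380.25 mm²); Taking the union: the 2 present regions are separate (no shared area or edge), so areas and boundary lengths simply add and each stays a separate island — area = 453.75 mm². So its area = 453.75 mm². Layer 73 (z = 18.25): the cube (footprint 7×10.5) is included at this height (area 73.50 mm²); the cube at (14.5, 7) does not reach this height (z outside [6, 18]); Combining (union): only the 7×10.5 cube is present, so the union is just that shape — area = 73.50 mm². So its area = 73.50 mm². Layer 26 is larger (453.75 vs 73.50 mm²).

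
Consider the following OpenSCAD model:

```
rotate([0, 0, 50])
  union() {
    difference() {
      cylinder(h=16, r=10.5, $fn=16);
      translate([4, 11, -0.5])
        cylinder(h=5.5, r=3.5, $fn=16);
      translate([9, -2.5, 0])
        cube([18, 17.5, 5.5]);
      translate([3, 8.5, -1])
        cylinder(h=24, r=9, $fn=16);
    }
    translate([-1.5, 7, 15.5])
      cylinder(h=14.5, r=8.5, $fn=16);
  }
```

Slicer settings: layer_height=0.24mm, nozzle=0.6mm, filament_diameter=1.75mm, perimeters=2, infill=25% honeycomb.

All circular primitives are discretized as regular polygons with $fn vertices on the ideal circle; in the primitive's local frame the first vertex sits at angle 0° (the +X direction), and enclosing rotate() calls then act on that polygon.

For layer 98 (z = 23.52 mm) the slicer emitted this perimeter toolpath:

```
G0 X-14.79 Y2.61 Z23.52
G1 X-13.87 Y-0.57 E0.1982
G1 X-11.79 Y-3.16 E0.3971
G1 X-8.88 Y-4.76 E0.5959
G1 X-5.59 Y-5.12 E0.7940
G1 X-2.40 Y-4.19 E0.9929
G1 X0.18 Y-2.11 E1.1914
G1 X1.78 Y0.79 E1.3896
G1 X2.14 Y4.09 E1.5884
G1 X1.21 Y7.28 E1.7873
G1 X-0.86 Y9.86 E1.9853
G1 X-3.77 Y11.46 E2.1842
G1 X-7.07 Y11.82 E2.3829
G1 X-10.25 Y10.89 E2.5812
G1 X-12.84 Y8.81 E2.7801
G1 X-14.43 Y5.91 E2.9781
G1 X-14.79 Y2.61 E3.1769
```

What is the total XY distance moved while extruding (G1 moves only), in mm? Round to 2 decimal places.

Sum the Euclidean lengths of each G1 segment: total = 53.06 mm.

53.06 mm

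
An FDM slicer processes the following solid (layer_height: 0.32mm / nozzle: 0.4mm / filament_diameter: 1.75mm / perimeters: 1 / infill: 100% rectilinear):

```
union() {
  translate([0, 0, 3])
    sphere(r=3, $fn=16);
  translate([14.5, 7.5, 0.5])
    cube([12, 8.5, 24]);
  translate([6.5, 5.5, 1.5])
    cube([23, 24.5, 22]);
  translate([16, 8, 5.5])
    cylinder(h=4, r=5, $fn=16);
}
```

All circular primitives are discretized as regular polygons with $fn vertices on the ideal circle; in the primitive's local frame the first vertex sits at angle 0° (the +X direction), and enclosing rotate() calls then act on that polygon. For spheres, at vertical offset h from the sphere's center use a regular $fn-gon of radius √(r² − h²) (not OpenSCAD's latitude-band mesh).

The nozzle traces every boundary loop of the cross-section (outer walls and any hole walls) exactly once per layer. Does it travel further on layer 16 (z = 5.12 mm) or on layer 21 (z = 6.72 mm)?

layer 16 (z = 5.12 mm)

Layer 16 (z = 5.12): the r=3 sphere contributes a regular 16-gon of circumradius √(3²−2.12²) = 2.123 (perimeter = 2·16·2.123·sin(180°/16) = 13.25 mm); the cube at (14.5, 7.5) (footprint 12×8.5) is included at this height (perimeter 41.00 mm); the cube at (6.5, 5.5) is present — its section is the full 23×24.5 rectangle (perimeter 95.00 mm); the cylinder at (16, 8) is not intersected at this z (z outside [5.5, 9.5]); Taking the union: the regions partially overlap (shared area 102.00 mm²), so the edge portions inside another operand are dropped and the merged outline is re-measured after clipping — boundary = 108.25 mm. So its perimeter = 108.25 mm. Layer 21 (z = 6.72): the sphere is absent (|z−center|=3.720 > r=3); the cube at (14.5, 7.5) is present — its section is the full 12×8.5 rectangle (perimeter 41.00 mm); the 23×24.5 cube at (6.5, 5.5) contributes its full rectangle (perimeter 95.00 mm); the r=5 cylinder at (16, 8) gives a regular 16-gon of circumradius 5 (constant along its height) (perimeter = 2·16·5.000·sin(180°/16) = 31.21 mm); Taking the union: the regions partially overlap (shared area 163.86 mm²), so the edge portions inside another operand are dropped and the merged outline is re-measured after clipping — boundary = 96.84 mm. So its perimeter = 96.84 mm. Layer 16 is larger (108.25 vs 96.84 mm).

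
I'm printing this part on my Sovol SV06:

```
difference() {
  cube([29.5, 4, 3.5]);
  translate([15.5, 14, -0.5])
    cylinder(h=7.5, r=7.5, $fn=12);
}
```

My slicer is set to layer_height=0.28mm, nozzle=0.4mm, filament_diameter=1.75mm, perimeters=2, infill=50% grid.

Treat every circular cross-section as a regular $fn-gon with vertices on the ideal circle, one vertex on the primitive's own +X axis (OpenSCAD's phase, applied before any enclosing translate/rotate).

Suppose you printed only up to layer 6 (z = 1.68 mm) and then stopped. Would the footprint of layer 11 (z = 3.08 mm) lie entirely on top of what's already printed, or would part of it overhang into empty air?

Compare the two slices. At z = 1.68: the cube is present — its section is the full 29.5×4 rectangle (area 118.00 mm²); the r=7.5 cylinder at (15.5, 14) gives a regular 12-gon of circumradius 7.5 (constant along its height) (area = (12/2)·7.500²·sin(360°/12) = 168.75 mm²); After the difference (first − rest): starting from the 29.5×4 cube (118.00 mm²), the r=7.5 cylinder at (15.5, 14) misses the remaining region (no effect) — area = 118.00 mm². At z = 3.08: the 29.5×4 cube contributes its full rectangle (area 118.00 mm²); the cylinder at (15.5, 14): section is a regular 12-gon, circumradius r=7.5 (area = (12/2)·7.500²·sin(360°/12) = 168.75 mm²); After the difference (first − rest): starting from the 29.5×4 cube (118.00 mm²), the r=7.5 cylinder at (15.5, 14) misses the remaining region (no effect) — area = 118.00 mm². Checking containment: the cross-section at z = 3.08 is a subset of the cross-section at z = 1.68.

entirely on top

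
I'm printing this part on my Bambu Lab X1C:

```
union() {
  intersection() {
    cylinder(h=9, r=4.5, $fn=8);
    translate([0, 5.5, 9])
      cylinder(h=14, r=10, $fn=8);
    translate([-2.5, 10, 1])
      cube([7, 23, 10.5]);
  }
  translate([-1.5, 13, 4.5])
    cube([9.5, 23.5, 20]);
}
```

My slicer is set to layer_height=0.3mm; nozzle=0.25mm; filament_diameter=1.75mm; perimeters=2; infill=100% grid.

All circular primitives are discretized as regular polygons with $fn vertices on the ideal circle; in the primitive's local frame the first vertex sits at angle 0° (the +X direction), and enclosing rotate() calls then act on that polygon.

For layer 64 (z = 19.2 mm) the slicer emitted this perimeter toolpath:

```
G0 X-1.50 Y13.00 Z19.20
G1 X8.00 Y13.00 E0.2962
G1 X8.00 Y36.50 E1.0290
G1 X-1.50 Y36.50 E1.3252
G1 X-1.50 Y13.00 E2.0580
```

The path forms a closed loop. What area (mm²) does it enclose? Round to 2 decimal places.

223.25 mm²

Apply the shoelace formula to the sequence of (X, Y) vertices; enclosed area = 223.25 mm².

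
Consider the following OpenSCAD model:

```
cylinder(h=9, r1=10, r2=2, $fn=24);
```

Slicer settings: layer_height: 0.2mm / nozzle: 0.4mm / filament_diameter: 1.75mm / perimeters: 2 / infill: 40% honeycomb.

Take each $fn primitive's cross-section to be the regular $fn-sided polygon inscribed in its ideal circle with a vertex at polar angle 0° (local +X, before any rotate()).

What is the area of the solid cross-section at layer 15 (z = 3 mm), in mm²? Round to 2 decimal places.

167.02 mm²

At z = 3 mm: the cone contributes a regular 24-gon of circumradius 7.333 (interpolated between r1=10 and r2=2 at t=0.333) (area = (24/2)·7.333²·sin(360°/24) = 167.02 mm²). Overall, the cross-section is a single solid region. Net area = 167.02 mm².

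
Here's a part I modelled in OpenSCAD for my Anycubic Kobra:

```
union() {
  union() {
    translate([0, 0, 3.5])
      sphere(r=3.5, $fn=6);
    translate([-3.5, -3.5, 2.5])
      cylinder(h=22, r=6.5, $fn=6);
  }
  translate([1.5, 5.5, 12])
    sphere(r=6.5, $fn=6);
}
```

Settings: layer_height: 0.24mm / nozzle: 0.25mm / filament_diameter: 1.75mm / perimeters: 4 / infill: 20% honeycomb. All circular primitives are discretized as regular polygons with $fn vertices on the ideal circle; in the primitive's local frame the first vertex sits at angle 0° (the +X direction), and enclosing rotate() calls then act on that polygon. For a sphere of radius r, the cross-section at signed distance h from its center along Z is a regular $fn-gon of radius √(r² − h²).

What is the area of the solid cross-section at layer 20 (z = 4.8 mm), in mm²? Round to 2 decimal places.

119.33 mm²

At z = 4.8 mm: the sphere: section is a regular 6-gon, circumradius = √(r²−h²) = √(3.5²−1.3²) = 3.250 (area = (6/2)·3.250²·sin(360°/6) = 27.44 mm²); the r=6.5 cylinder at (-3.5, -3.5) gives a regular 6-gon of circumradius 6.5 (constant along its height) (area = (6/2)·6.500²·sin(360°/6) = 109.77 mm²); Combining (union): the regions partially overlap — summed areas 137.20 mm² minus the doubly-counted overlap 17.87 mm² gives 119.33 mm² — area = 119.33 mm²; the sphere at (1.5, 5.5) is absent (|z−center|=7.200 > r=6.5); Taking the union: only that combined region is present, so the union is just that shape — area = 119.33 mm². Overall, the cross-section is a single solid region. Net area = 119.33 mm².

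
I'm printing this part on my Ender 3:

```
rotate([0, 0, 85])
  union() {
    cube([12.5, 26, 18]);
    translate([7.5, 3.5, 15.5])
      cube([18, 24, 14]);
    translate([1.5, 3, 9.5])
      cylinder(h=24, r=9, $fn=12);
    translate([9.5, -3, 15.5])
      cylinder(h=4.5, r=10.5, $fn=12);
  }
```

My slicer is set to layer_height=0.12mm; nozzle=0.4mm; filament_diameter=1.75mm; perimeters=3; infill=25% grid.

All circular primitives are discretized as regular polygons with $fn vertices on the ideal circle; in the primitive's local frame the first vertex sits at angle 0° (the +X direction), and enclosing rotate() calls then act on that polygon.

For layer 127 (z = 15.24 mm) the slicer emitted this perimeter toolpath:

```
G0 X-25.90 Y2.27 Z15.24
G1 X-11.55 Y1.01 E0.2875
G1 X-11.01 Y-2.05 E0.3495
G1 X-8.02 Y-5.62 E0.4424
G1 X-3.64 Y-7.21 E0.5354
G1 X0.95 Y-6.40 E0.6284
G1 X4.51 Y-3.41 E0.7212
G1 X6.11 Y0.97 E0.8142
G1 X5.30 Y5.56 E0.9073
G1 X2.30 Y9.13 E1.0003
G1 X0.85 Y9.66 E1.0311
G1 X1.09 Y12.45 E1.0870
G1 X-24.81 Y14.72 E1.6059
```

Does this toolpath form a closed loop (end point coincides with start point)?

no

Start point (G0): (-25.90, 2.27). End point (last G1): the path does not return to the start — open.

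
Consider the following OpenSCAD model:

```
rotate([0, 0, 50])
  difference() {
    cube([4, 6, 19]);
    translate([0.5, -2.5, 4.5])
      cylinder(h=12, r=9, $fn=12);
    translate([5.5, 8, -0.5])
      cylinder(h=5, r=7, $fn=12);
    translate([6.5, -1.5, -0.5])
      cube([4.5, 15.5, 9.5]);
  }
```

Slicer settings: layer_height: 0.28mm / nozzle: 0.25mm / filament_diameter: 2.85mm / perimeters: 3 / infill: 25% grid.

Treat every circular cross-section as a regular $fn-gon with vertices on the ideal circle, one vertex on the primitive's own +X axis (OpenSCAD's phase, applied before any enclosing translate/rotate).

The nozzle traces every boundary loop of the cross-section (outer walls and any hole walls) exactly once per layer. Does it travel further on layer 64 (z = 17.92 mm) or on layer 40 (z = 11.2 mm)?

Layer 64 (z = 17.92): the cube (footprint 4×6) is included at this height (perimeter 20.00 mm); the cylinder at (0.5, -2.5) is absent (z outside [4.5, 16.5]); the cylinder at (5.5, 8) is absent (z outside [-0.5, 4.5]); the cube at (6.5, -1.5) is absent (z outside [-0.5, 9]); Subtracting the remaining from the first: none of the subtracted shapes is present at this height, so the 4×6 cube is unchanged — boundary = 20.00 mm; (whole slice rotated 50° about Z — lengths, areas and connectivity unchanged). So its perimeter = 20.00 mm. Layer 40 (z = 11.2): the 4×6 cube contributes its full rectangle (perimeter 20.00 mm); the r=9 cylinder at (0.5, -2.5) contributes a regular 12-gon of circumradius 9 (perimeter = 2·12·9.000·sin(180°/12) = 55.90 mm); the cylinder at (5.5, 8) is not intersected at this z (z outside [-0.5, 4.5]); the cube at (6.5, -1.5) does not reach this height (z outside [-0.5, 9]); Taking the first minus the rest: starting from the 4×6 cube, the r=9 cylinder at (0.5, -2.5) partially overlaps it — only the 23.64 mm² overlap (of its 243.00 mm²) is removed, clipping the outline — boundary = 3.76 mm; (whole slice rotated 50° about Z — lengths, areas and connectivity unchanged). So its perimeter = 3.76 mm. Layer 64 is larger (20.00 vs 3.76 mm).

layer 64 (z = 17.92 mm)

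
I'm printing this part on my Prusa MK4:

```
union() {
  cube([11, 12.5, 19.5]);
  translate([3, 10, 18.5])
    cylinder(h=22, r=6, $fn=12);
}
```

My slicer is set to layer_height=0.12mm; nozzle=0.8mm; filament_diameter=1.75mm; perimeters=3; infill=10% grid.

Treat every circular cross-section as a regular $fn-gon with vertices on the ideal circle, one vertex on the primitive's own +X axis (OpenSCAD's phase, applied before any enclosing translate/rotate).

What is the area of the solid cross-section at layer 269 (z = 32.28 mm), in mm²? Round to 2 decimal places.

At z = 32.28 mm: the cube is absent (z outside [0, 19.5]); the r=6 cylinder at (3, 10) gives a regular 12-gon of circumradius 6 (constant along its height) (area = (12/2)·6.000²·sin(360°/12) = 108.00 mm²); Merging all regions: only the r=6 cylinder at (3, 10) is present, so the union is just that shape — area = 108.00 mm². Overall, the cross-section is a single solid region. Net area = 108.00 mm².

108.00 mm²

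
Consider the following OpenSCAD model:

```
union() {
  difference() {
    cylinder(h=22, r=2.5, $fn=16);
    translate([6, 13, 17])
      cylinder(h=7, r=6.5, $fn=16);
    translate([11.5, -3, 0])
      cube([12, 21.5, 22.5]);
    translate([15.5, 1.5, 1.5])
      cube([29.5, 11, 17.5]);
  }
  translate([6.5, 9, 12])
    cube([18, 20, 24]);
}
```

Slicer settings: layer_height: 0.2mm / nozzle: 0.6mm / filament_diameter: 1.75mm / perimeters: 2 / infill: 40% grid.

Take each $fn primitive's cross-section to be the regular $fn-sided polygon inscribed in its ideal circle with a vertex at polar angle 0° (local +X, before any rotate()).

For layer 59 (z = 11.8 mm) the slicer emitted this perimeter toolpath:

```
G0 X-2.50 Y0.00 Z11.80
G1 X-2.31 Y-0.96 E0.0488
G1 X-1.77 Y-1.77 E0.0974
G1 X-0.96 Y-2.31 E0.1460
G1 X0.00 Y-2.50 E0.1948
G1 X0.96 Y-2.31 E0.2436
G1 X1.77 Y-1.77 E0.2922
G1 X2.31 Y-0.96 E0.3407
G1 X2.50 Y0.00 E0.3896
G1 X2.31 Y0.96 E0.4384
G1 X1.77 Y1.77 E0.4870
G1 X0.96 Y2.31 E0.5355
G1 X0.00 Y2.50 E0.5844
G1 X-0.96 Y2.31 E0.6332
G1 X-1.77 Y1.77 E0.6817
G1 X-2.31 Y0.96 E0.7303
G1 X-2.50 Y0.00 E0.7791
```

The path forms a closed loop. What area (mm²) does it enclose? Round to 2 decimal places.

19.16 mm²

Apply the shoelace formula to the sequence of (X, Y) vertices; enclosed area = 19.16 mm².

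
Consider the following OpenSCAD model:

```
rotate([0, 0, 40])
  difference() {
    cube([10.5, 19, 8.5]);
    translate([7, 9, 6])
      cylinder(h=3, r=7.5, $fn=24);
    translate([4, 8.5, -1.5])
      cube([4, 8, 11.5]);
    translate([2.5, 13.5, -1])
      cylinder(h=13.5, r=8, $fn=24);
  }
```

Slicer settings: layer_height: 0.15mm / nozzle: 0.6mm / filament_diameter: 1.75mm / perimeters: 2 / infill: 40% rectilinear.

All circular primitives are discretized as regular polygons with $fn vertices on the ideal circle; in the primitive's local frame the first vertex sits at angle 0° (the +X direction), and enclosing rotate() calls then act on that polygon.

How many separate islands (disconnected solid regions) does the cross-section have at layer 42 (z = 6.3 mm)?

2

At z = 6.3 mm: the 10.5×19 cube contributes its full rectangle; the r=7.5 cylinder at (7, 9) contributes a regular 24-gon of circumradius 7.5; the cube at (4, 8.5) is present — its section is the full 4×8 rectangle; the r=8 cylinder at (2.5, 13.5) gives a regular 24-gon of circumradius 8 (constant along its height); Taking the first minus the rest: starting from the 10.5×19 cube, the r=7.5 cylinder at (7, 9) partially overlaps it — only the 135.96 mm² overlap (of its 174.70 mm²) is removed, clipping the outline; the 4×8 cube at (4, 8.5) partially overlaps it — only the 0.82 mm² overlap (of its 32.00 mm²) is removed, clipping the outline; the r=8 cylinder at (2.5, 13.5) partially overlaps it — only the 32.53 mm² overlap (of its 198.77 mm²) is removed, clipping the outline — 2 connected regions; (rotated 40° about Z; rotation is an isometry so areas/perimeters/island counts are preserved). Overall, the cross-section has 2 separate islands. Island count = 2.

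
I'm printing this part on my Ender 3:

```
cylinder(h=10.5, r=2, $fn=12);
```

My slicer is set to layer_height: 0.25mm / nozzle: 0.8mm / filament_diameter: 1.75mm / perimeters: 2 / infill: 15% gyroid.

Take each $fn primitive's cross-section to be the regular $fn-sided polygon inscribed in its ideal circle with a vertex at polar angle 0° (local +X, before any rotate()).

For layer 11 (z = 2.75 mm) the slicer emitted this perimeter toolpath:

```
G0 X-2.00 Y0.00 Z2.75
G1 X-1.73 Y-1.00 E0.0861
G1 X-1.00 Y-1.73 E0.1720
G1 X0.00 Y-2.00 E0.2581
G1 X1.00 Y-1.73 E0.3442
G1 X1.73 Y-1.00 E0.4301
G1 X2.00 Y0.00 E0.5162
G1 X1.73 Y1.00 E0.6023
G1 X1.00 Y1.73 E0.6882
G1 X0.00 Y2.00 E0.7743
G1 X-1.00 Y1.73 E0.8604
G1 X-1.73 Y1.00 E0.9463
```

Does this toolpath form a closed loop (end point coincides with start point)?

no

Start point (G0): (-2.00, 0.00). End point (last G1): the path does not return to the start — open.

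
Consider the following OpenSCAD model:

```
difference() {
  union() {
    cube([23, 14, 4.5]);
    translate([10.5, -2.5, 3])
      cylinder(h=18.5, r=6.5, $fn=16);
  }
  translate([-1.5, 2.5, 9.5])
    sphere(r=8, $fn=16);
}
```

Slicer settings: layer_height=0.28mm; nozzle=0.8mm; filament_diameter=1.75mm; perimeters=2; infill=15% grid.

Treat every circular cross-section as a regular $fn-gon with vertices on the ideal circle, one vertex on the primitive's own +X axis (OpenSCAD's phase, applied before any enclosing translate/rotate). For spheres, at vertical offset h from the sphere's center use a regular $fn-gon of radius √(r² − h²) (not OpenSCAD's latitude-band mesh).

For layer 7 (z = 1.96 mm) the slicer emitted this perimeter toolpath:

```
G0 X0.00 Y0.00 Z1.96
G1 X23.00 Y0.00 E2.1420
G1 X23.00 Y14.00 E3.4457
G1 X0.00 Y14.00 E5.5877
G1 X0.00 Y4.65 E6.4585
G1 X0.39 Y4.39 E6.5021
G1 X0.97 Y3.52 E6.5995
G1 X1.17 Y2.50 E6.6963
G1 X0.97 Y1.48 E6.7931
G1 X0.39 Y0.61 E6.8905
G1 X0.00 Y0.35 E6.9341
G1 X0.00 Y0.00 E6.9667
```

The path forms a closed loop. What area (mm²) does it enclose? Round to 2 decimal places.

318.53 mm²

Apply the shoelace formula to the sequence of (X, Y) vertices; enclosed area = 318.53 mm².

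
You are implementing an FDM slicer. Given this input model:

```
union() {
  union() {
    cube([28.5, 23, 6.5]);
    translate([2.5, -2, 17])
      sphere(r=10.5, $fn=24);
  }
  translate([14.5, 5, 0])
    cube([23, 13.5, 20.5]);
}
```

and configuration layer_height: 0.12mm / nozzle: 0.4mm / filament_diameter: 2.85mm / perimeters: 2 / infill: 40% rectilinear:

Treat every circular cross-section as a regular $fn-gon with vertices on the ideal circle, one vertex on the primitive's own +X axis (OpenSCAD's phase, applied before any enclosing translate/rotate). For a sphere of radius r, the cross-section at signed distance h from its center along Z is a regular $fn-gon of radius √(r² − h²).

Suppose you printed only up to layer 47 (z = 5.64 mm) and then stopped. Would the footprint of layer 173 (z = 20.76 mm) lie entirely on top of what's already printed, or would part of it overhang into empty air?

Compare the two slices. At z = 5.64: the 28.5×23 cube contributes its full rectangle (area 655.50 mm²); the sphere at (2.5, -2) is absent (|z−center|=11.360 > r=10.5); Combining (union): only the 28.5×23 cube is present, so the union is just that shape — area = 655.50 mm²; the 23×13.5 cube at (14.5, 5) contributes its full rectangle (area 310.50 mm²); Taking the union: the regions partially overlap — summed areas 966.00 mm² minus the doubly-counted overlap 189.00 mm² gives 777.00 mm² — area = 777.00 mm². At z = 20.76: the cube is not intersected at this z (z outside [0, 6.5]); the sphere at (2.5, -2): section is a regular 24-gon, circumradius = √(r²−h²) = √(10.5²−3.76²) = 9.804 (area = (24/2)·9.804²·sin(360°/24) = 298.51 mm²); Merging all regions: only the r=10.5 sphere at (2.5, -2) is present, so the union is just that shape — area = 298.51 mm²; the cube at (14.5, 5) is absent (z outside [0, 20.5]); Combining (union): only the result so far is present, so the union is just that shape — area = 298.51 mm². Checking containment: at z = 20.76 the cross-section extends beyond the z = 5.64 cross-section by about 224.13 mm².

part overhangs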